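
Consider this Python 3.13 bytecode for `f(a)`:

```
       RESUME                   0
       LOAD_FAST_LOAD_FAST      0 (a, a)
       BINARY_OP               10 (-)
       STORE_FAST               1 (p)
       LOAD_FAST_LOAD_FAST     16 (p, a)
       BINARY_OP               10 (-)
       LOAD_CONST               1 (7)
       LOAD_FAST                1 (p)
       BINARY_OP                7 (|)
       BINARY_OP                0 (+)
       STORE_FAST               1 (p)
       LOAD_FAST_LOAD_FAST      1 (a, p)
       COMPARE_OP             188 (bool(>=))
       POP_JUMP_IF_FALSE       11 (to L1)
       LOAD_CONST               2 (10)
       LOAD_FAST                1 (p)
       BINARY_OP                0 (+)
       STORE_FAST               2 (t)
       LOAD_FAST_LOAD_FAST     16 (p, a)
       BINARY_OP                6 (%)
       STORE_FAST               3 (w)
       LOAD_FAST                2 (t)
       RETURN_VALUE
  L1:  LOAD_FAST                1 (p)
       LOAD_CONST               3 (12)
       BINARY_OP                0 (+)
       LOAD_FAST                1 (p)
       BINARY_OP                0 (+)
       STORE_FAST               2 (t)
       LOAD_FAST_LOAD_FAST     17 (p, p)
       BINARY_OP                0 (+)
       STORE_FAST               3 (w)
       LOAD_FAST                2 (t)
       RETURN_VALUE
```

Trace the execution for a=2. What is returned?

LOAD_FAST_LOAD_FAST a,a → push 2,2. Stack: [2, 2]
BINARY_OP - → 2 - 2 = 0. Stack: [0]
STORE_FAST p → p=0. Stack: []
LOAD_FAST_LOAD_FAST p,a → push 0,2. Stack: [0, 2]
BINARY_OP - → 0 - 2 = -2. Stack: [-2]
LOAD_CONST → push 7. Stack: [-2, 7]
LOAD_FAST p → push 0. Stack: [-2, 7, 0]
BINARY_OP | → 7 | 0 = 7. Stack: [-2, 7]
BINARY_OP + → -2 + 7 = 5. Stack: [5]
STORE_FAST p → p=5. Stack: []
LOAD_FAST_LOAD_FAST a,p → push 2,5. Stack: [2, 5]
COMPARE_OP bool(>=) → 2 vs 5 = False. Stack: [False]
POP_JUMP_IF_FALSE → pop False; jump. Stack: []
LOAD_FAST p → push 5. Stack: [5]
LOAD_CONST → push 12. Stack: [5, 12]
BINARY_OP + → 5 + 12 = 17. Stack: [17]
LOAD_FAST p → push 5. Stack: [17, 5]
BINARY_OP + → 17 + 5 = 22. Stack: [22]
STORE_FAST t → t=22. Stack: []
LOAD_FAST_LOAD_FAST p,p → push 5,5. Stack: [5, 5]
BINARY_OP + → 5 + 5 = 10. Stack: [10]
STORE_FAST w → w=10. Stack: []
LOAD_FAST t → push 22. Stack: [22]
RETURN_VALUE → return 22.

22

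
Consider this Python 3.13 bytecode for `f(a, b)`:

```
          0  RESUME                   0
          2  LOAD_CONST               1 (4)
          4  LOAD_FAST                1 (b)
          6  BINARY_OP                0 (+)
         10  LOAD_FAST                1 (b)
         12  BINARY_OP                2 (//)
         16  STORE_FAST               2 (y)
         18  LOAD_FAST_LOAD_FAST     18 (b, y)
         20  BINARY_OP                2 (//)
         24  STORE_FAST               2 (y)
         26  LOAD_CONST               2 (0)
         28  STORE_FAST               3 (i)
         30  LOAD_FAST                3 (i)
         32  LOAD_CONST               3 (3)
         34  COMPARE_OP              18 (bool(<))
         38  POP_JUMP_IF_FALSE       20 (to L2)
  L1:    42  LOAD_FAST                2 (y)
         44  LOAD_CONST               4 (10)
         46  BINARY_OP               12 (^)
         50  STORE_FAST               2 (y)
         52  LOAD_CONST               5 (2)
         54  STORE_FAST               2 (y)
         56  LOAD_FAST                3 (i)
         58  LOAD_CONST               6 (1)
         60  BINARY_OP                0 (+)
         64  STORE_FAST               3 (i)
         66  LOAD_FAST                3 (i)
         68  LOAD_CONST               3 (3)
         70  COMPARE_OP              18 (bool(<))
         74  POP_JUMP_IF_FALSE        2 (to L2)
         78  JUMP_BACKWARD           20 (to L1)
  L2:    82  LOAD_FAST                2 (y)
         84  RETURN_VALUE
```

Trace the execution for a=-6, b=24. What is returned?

2

LOAD_CONST → push 4. Stack: [4]
LOAD_FAST b → push 24. Stack: [4, 24]
BINARY_OP + → 4 + 24 = 28. Stack: [28]
LOAD_FAST b → push 24. Stack: [28, 24]
BINARY_OP // → 28 // 24 = 1. Stack: [1]
STORE_FAST y → y=1. Stack: []
LOAD_FAST_LOAD_FAST b,y → push 24,1. Stack: [24, 1]
BINARY_OP // → 24 // 1 = 24. Stack: [24]
STORE_FAST y → y=24. Stack: []
LOAD_CONST → push 0. Stack: [0]
STORE_FAST i → i=0. Stack: []
LOAD_FAST i → push 0. Stack: [0]
LOAD_CONST → push 3. Stack: [0, 3]
COMPARE_OP bool(<) → 0 vs 3 = True. Stack: [True]
POP_JUMP_IF_FALSE → pop True; no jump. Stack: []
LOAD_FAST y → push 24. Stack: [24]
LOAD_CONST → push 10. Stack: [24, 10]
BINARY_OP ^ → 24 ^ 10 = 18. Stack: [18]
STORE_FAST y → y=18. Stack: []
LOAD_CONST → push 2. Stack: [2]
STORE_FAST y → y=2. Stack: []
LOAD_FAST i → push 0. Stack: [0]
LOAD_CONST → push 1. Stack: [0, 1]
BINARY_OP + → 0 + 1 = 1. Stack: [1]
STORE_FAST i → i=1. Stack: []
LOAD_FAST i → push 1. Stack: [1]
LOAD_CONST → push 3. Stack: [1, 3]
COMPARE_OP bool(<) → 1 vs 3 = True. Stack: [True]
POP_JUMP_IF_FALSE → pop True; no jump. Stack: []
LOAD_FAST y → push 2. Stack: [2]
LOAD_CONST → push 10. Stack: [2, 10]
BINARY_OP ^ → 2 ^ 10 = 8. Stack: [8]
STORE_FAST y → y=8. Stack: []
LOAD_CONST → push 2. Stack: [2]
STORE_FAST y → y=2. Stack: []
LOAD_FAST i → push 1. Stack: [1]
LOAD_CONST → push 1. Stack: [1, 1]
BINARY_OP + → 1 + 1 = 2. Stack: [2]
STORE_FAST i → i=2. Stack: []
LOAD_FAST i → push 2. Stack: [2]
LOAD_CONST → push 3. Stack: [2, 3]
COMPARE_OP bool(<) → 2 vs 3 = True. Stack: [True]
POP_JUMP_IF_FALSE → pop True; no jump. Stack: []
LOAD_FAST y → push 2. Stack: [2]
LOAD_CONST → push 10. Stack: [2, 10]
BINARY_OP ^ → 2 ^ 10 = 8. Stack: [8]
STORE_FAST y → y=8. Stack: []
LOAD_CONST → push 2. Stack: [2]
STORE_FAST y → y=2. Stack: []
LOAD_FAST i → push 2. Stack: [2]
LOAD_CONST → push 1. Stack: [2, 1]
BINARY_OP + → 2 + 1 = 3. Stack: [3]
STORE_FAST i → i=3. Stack: []
LOAD_FAST i → push 3. Stack: [3]
LOAD_CONST → push 3. Stack: [3, 3]
COMPARE_OP bool(<) → 3 vs 3 = False. Stack: [False]
POP_JUMP_IF_FALSE → pop False; jump. Stack: []
LOAD_FAST y → push 2. Stack: [2]
RETURN_VALUE → return 2.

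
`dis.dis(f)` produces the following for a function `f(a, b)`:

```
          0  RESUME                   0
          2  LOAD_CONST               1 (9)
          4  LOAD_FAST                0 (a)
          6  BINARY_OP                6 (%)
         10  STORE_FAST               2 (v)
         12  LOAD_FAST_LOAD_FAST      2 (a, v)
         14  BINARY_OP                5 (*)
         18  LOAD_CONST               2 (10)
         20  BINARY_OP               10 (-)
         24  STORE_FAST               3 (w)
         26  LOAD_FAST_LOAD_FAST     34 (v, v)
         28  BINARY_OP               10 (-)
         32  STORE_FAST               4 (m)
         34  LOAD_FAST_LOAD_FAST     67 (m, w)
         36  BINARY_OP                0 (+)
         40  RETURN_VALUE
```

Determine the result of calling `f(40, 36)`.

LOAD_CONST → push 9. Stack: [9]
LOAD_FAST a → push 40. Stack: [9, 40]
BINARY_OP % → 9 % 40 = 9. Stack: [9]
STORE_FAST v → v=9. Stack: []
LOAD_FAST_LOAD_FAST a,v → push 40,9. Stack: [40, 9]
BINARY_OP * → 40 * 9 = 360. Stack: [360]
LOAD_CONST → push 10. Stack: [360, 10]
BINARY_OP - → 360 - 10 = 350. Stack: [350]
STORE_FAST w → w=350. Stack: []
LOAD_FAST_LOAD_FAST v,v → push 9,9. Stack: [9, 9]
BINARY_OP - → 9 - 9 = 0. Stack: [0]
STORE_FAST m → m=0. Stack: []
LOAD_FAST_LOAD_FAST m,w → push 0,350. Stack: [0, 350]
BINARY_OP + → 0 + 350 = 350. Stack: [350]
RETURN_VALUE → return 350.

350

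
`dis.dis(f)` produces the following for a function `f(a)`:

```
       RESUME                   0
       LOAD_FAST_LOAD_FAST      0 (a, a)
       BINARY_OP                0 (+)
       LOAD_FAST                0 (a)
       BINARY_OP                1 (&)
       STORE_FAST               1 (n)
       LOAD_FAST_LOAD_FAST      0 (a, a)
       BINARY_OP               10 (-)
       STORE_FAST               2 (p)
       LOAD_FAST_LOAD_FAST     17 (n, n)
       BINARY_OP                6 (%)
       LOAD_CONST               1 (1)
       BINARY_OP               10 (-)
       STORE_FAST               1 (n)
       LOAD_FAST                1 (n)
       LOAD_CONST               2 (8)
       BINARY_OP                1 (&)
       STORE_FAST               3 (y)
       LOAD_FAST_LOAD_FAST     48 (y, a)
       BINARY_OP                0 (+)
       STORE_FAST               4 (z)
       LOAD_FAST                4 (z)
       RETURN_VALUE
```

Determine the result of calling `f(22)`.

30

LOAD_FAST_LOAD_FAST a,a → push 22,22. Stack: [22, 22]
BINARY_OP + → 22 + 22 = 44. Stack: [44]
LOAD_FAST a → push 22. Stack: [44, 22]
BINARY_OP & → 44 & 22 = 4. Stack: [4]
STORE_FAST n → n=4. Stack: []
LOAD_FAST_LOAD_FAST a,a → push 22,22. Stack: [22, 22]
BINARY_OP - → 22 - 22 = 0. Stack: [0]
STORE_FAST p → p=0. Stack: []
LOAD_FAST_LOAD_FAST n,n → push 4,4. Stack: [4, 4]
BINARY_OP % → 4 % 4 = 0. Stack: [0]
LOAD_CONST → push 1. Stack: [0, 1]
BINARY_OP - → 0 - 1 = -1. Stack: [-1]
STORE_FAST n → n=-1. Stack: []
LOAD_FAST n → push -1. Stack: [-1]
LOAD_CONST → push 8. Stack: [-1, 8]
BINARY_OP & → -1 & 8 = 8. Stack: [8]
STORE_FAST y → y=8. Stack: []
LOAD_FAST_LOAD_FAST y,a → push 8,22. Stack: [8, 22]
BINARY_OP + → 8 + 22 = 30. Stack: [30]
STORE_FAST z → z=30. Stack: []
LOAD_FAST z → push 30. Stack: [30]
RETURN_VALUE → return 30.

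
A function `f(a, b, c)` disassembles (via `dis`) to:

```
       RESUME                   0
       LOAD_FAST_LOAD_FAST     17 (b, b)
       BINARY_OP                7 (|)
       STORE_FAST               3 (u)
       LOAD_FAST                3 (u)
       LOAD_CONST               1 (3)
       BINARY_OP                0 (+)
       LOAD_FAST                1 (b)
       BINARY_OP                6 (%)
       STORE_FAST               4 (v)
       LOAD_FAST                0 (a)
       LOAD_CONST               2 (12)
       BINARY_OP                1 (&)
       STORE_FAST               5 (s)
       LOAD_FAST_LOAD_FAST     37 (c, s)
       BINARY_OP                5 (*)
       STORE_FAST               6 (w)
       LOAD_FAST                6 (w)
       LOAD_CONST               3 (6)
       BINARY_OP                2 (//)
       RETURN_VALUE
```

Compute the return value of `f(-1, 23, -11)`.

-22

LOAD_FAST_LOAD_FAST b,b → push 23,23. Stack: [23, 23]
BINARY_OP | → 23 | 23 = 23. Stack: [23]
STORE_FAST u → u=23. Stack: []
LOAD_FAST u → push 23. Stack: [23]
LOAD_CONST → push 3. Stack: [23, 3]
BINARY_OP + → 23 + 3 = 26. Stack: [26]
LOAD_FAST b → push 23. Stack: [26, 23]
BINARY_OP % → 26 % 23 = 3. Stack: [3]
STORE_FAST v → v=3. Stack: []
LOAD_FAST a → push -1. Stack: [-1]
LOAD_CONST → push 12. Stack: [-1, 12]
BINARY_OP & → -1 & 12 = 12. Stack: [12]
STORE_FAST s → s=12. Stack: []
LOAD_FAST_LOAD_FAST c,s → push -11,12. Stack: [-11, 12]
BINARY_OP * → -11 * 12 = -132. Stack: [-132]
STORE_FAST w → w=-132. Stack: []
LOAD_FAST w → push -132. Stack: [-132]
LOAD_CONST → push 6. Stack: [-132, 6]
BINARY_OP // → -132 // 6 = -22. Stack: [-22]
RETURN_VALUE → return -22.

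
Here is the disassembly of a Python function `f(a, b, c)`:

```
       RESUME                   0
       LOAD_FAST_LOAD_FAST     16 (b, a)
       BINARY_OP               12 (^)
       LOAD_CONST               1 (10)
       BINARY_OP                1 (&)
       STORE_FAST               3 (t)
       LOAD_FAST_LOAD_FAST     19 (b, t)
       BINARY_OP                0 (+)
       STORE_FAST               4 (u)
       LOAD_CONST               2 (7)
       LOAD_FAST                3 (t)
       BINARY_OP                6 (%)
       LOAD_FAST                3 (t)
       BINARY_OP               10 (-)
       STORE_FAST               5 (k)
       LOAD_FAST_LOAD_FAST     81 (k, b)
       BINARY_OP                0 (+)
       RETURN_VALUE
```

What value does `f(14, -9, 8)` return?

-10

LOAD_FAST_LOAD_FAST b,a → push -9,14. Stack: [-9, 14]
BINARY_OP ^ → -9 ^ 14 = -7. Stack: [-7]
LOAD_CONST → push 10. Stack: [-7, 10]
BINARY_OP & → -7 & 10 = 8. Stack: [8]
STORE_FAST t → t=8. Stack: []
LOAD_FAST_LOAD_FAST b,t → push -9,8. Stack: [-9, 8]
BINARY_OP + → -9 + 8 = -1. Stack: [-1]
STORE_FAST u → u=-1. Stack: []
LOAD_CONST → push 7. Stack: [7]
LOAD_FAST t → push 8. Stack: [7, 8]
BINARY_OP % → 7 % 8 = 7. Stack: [7]
LOAD_FAST t → push 8. Stack: [7, 8]
BINARY_OP - → 7 - 8 = -1. Stack: [-1]
STORE_FAST k → k=-1. Stack: []
LOAD_FAST_LOAD_FAST k,b → push -1,-9. Stack: [-1, -9]
BINARY_OP + → -1 + -9 = -10. Stack: [-10]
RETURN_VALUE → return -10.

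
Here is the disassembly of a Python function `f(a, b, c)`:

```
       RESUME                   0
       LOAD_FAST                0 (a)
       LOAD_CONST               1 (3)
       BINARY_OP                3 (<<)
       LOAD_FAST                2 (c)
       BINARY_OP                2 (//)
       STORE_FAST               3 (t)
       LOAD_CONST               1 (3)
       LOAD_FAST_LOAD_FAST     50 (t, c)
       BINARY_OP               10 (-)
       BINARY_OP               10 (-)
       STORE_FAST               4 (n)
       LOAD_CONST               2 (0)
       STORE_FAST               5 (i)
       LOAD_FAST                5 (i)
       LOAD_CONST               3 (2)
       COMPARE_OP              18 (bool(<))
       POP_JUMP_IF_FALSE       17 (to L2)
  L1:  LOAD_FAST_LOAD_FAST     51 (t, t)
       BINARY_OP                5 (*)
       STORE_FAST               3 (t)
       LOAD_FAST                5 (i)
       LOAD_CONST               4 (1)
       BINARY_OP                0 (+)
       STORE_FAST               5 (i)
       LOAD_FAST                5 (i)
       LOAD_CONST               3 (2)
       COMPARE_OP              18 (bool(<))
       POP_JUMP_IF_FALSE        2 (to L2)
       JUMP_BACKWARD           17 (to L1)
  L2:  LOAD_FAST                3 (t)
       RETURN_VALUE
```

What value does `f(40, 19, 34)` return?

LOAD_FAST a → push 40. Stack: [40]
LOAD_CONST → push 3. Stack: [40, 3]
BINARY_OP << → 40 << 3 = 320. Stack: [320]
LOAD_FAST c → push 34. Stack: [320, 34]
BINARY_OP // → 320 // 34 = 9. Stack: [9]
STORE_FAST t → t=9. Stack: []
LOAD_CONST → push 3. Stack: [3]
LOAD_FAST_LOAD_FAST t,c → push 9,34. Stack: [3, 9, 34]
BINARY_OP - → 9 - 34 = -25. Stack: [3, -25]
BINARY_OP - → 3 - -25 = 28. Stack: [28]
STORE_FAST n → n=28. Stack: []
LOAD_CONST → push 0. Stack: [0]
STORE_FAST i → i=0. Stack: []
LOAD_FAST i → push 0. Stack: [0]
LOAD_CONST → push 2. Stack: [0, 2]
COMPARE_OP bool(<) → 0 vs 2 = True. Stack: [True]
POP_JUMP_IF_FALSE → pop True; no jump. Stack: []
LOAD_FAST_LOAD_FAST t,t → push 9,9. Stack: [9, 9]
BINARY_OP * → 9 * 9 = 81. Stack: [81]
STORE_FAST t → t=81. Stack: []
LOAD_FAST i → push 0. Stack: [0]
LOAD_CONST → push 1. Stack: [0, 1]
BINARY_OP + → 0 + 1 = 1. Stack: [1]
STORE_FAST i → i=1. Stack: []
LOAD_FAST i → push 1. Stack: [1]
LOAD_CONST → push 2. Stack: [1, 2]
COMPARE_OP bool(<) → 1 vs 2 = True. Stack: [True]
POP_JUMP_IF_FALSE → pop True; no jump. Stack: []
LOAD_FAST_LOAD_FAST t,t → push 81,81. Stack: [81, 81]
BINARY_OP * → 81 * 81 = 6561. Stack: [6561]
STORE_FAST t → t=6561. Stack: []
LOAD_FAST i → push 1. Stack: [1]
LOAD_CONST → push 1. Stack: [1, 1]
BINARY_OP + → 1 + 1 = 2. Stack: [2]
STORE_FAST i → i=2. Stack: []
LOAD_FAST i → push 2. Stack: [2]
LOAD_CONST → push 2. Stack: [2, 2]
COMPARE_OP bool(<) → 2 vs 2 = False. Stack: [False]
POP_JUMP_IF_FALSE → pop False; jump. Stack: []
LOAD_FAST t → push 6561. Stack: [6561]
RETURN_VALUE → return 6561.

6561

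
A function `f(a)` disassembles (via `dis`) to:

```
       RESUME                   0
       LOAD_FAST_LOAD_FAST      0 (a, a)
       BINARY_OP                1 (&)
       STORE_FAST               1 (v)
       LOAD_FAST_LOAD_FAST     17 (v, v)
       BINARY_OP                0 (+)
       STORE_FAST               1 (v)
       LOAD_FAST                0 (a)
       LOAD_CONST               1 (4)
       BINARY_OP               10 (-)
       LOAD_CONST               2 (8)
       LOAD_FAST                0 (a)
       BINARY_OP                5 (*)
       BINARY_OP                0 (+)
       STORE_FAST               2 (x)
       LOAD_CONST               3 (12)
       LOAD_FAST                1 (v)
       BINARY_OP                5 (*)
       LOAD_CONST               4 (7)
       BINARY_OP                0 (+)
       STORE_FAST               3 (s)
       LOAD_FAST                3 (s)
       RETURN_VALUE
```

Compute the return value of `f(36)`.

871

LOAD_FAST_LOAD_FAST a,a → push 36,36. Stack: [36, 36]
BINARY_OP & → 36 & 36 = 36. Stack: [36]
STORE_FAST v → v=36. Stack: []
LOAD_FAST_LOAD_FAST v,v → push 36,36. Stack: [36, 36]
BINARY_OP + → 36 + 36 = 72. Stack: [72]
STORE_FAST v → v=72. Stack: []
LOAD_FAST a → push 36. Stack: [36]
LOAD_CONST → push 4. Stack: [36, 4]
BINARY_OP - → 36 - 4 = 32. Stack: [32]
LOAD_CONST → push 8. Stack: [32, 8]
LOAD_FAST a → push 36. Stack: [32, 8, 36]
BINARY_OP * → 8 * 36 = 288. Stack: [32, 288]
BINARY_OP + → 32 + 288 = 320. Stack: [320]
STORE_FAST x → x=320. Stack: []
LOAD_CONST → push 12. Stack: [12]
LOAD_FAST v → push 72. Stack: [12, 72]
BINARY_OP * → 12 * 72 = 864. Stack: [864]
LOAD_CONST → push 7. Stack: [864, 7]
BINARY_OP + → 864 + 7 = 871. Stack: [871]
STORE_FAST s → s=871. Stack: []
LOAD_FAST s → push 871. Stack: [871]
RETURN_VALUE → return 871.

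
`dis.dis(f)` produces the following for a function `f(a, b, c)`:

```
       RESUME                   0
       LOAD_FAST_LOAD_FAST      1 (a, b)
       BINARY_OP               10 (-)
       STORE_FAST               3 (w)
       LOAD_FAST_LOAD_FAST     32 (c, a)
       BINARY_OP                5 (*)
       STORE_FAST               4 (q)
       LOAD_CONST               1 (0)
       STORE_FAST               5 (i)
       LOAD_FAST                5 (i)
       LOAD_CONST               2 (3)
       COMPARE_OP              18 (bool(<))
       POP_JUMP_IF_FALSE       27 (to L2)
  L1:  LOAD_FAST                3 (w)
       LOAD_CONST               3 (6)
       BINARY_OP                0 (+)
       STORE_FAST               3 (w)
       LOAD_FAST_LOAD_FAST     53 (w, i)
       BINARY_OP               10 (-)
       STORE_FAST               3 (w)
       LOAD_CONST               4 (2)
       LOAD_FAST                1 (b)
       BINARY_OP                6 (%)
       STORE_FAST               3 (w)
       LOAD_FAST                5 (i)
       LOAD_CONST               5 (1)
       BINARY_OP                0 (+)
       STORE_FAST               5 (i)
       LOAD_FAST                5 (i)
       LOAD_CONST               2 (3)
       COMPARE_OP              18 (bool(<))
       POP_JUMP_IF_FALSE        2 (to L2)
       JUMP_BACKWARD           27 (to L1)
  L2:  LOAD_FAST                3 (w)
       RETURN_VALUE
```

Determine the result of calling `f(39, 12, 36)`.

LOAD_FAST_LOAD_FAST a,b → push 39,12
BINARY_OP - → 39 - 12 = 27
STORE_FAST w → w=27
LOAD_FAST_LOAD_FAST c,a → push 36,39
BINARY_OP * → 36 * 39 = 1404
STORE_FAST q → q=1404
LOAD_CONST → push 0
STORE_FAST i → i=0
LOAD_FAST i → push 0
LOAD_CONST → push 3
COMPARE_OP bool(<) → 0 vs 3 = True
POP_JUMP_IF_FALSE → pop True; no jump
LOAD_FAST w → push 27
LOAD_CONST → push 6
BINARY_OP + → 27 + 6 = 33
STORE_FAST w → w=33
LOAD_FAST_LOAD_FAST w,i → push 33,0
BINARY_OP - → 33 - 0 = 33
STORE_FAST w → w=33
LOAD_CONST → push 2
LOAD_FAST b → push 12
BINARY_OP % → 2 % 12 = 2
STORE_FAST w → w=2
LOAD_FAST i → push 0
LOAD_CONST → push 1
BINARY_OP + → 0 + 1 = 1
STORE_FAST i → i=1
LOAD_FAST i → push 1
LOAD_CONST → push 3
COMPARE_OP bool(<) → 1 vs 3 = True
POP_JUMP_IF_FALSE → pop True; no jump
LOAD_FAST w → push 2
LOAD_CONST → push 6
BINARY_OP + → 2 + 6 = 8
STORE_FAST w → w=8
LOAD_FAST_LOAD_FAST w,i → push 8,1
BINARY_OP - → 8 - 1 = 7
STORE_FAST w → w=7
LOAD_CONST → push 2
LOAD_FAST b → push 12
BINARY_OP % → 2 % 12 = 2
STORE_FAST w → w=2
LOAD_FAST i → push 1
LOAD_CONST → push 1
BINARY_OP + → 1 + 1 = 2
STORE_FAST i → i=2
LOAD_FAST i → push 2
LOAD_CONST → push 3
COMPARE_OP bool(<) → 2 vs 3 = True
POP_JUMP_IF_FALSE → pop True; no jump
LOAD_FAST w → push 2
LOAD_CONST → push 6
BINARY_OP + → 2 + 6 = 8
STORE_FAST w → w=8
LOAD_FAST_LOAD_FAST w,i → push 8,2
BINARY_OP - → 8 - 2 = 6
STORE_FAST w → w=6
LOAD_CONST → push 2
LOAD_FAST b → push 12
BINARY_OP % → 2 % 12 = 2
STORE_FAST w → w=2
LOAD_FAST i → push 2
LOAD_CONST → push 1
BINARY_OP + → 2 + 1 = 3
STORE_FAST i → i=3
LOAD_FAST i → push 3
LOAD_CONST → push 3
COMPARE_OP bool(<) → 3 vs 3 = False
POP_JUMP_IF_FALSE → pop False; jump
LOAD_FAST w → push 2
RETURN_VALUE → return 2.

2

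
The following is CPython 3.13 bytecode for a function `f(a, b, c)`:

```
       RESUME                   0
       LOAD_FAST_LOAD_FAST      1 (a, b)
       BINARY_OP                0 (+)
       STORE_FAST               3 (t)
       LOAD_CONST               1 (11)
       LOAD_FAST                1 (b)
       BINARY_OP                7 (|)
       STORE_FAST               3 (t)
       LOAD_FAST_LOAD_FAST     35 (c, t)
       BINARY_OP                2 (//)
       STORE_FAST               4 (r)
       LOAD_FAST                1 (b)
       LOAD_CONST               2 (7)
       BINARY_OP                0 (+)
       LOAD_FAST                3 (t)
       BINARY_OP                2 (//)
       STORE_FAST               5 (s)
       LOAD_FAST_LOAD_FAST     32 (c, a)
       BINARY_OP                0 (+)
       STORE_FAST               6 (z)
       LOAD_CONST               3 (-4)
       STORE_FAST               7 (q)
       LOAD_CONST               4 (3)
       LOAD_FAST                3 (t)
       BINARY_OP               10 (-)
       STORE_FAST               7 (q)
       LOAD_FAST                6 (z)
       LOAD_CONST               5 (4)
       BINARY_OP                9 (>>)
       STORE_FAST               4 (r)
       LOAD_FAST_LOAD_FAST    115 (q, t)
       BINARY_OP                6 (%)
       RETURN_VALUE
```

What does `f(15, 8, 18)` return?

LOAD_FAST_LOAD_FAST a,b → push 15,8. Stack: [15, 8]
BINARY_OP + → 15 + 8 = 23. Stack: [23]
STORE_FAST t → t=23. Stack: []
LOAD_CONST → push 11. Stack: [11]
LOAD_FAST b → push 8. Stack: [11, 8]
BINARY_OP | → 11 | 8 = 11. Stack: [11]
STORE_FAST t → t=11. Stack: []
LOAD_FAST_LOAD_FAST c,t → push 18,11. Stack: [18, 11]
BINARY_OP // → 18 // 11 = 1. Stack: [1]
STORE_FAST r → r=1. Stack: []
LOAD_FAST b → push 8. Stack: [8]
LOAD_CONST → push 7. Stack: [8, 7]
BINARY_OP + → 8 + 7 = 15. Stack: [15]
LOAD_FAST t → push 11. Stack: [15, 11]
BINARY_OP // → 15 // 11 = 1. Stack: [1]
STORE_FAST s → s=1. Stack: []
LOAD_FAST_LOAD_FAST c,a → push 18,15. Stack: [18, 15]
BINARY_OP + → 18 + 15 = 33. Stack: [33]
STORE_FAST z → z=33. Stack: []
LOAD_CONST → push -4. Stack: [-4]
STORE_FAST q → q=-4. Stack: []
LOAD_CONST → push 3. Stack: [3]
LOAD_FAST t → push 11. Stack: [3, 11]
BINARY_OP - → 3 - 11 = -8. Stack: [-8]
STORE_FAST q → q=-8. Stack: []
LOAD_FAST z → push 33. Stack: [33]
LOAD_CONST → push 4. Stack: [33, 4]
BINARY_OP >> → 33 >> 4 = 2. Stack: [2]
STORE_FAST r → r=2. Stack: []
LOAD_FAST_LOAD_FAST q,t → push -8,11. Stack: [-8, 11]
BINARY_OP % → -8 % 11 = 3. Stack: [3]
RETURN_VALUE → return 3.

3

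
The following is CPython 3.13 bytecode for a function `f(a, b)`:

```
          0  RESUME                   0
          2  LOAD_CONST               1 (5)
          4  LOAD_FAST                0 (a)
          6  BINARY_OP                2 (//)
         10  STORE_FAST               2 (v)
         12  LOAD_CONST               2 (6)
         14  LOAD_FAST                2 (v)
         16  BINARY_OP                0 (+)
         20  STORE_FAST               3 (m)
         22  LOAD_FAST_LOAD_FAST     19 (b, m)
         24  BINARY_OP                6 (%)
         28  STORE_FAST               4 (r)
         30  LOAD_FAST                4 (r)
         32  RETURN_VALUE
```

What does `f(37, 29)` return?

5

LOAD_CONST → push 5. Stack: [5]
LOAD_FAST a → push 37. Stack: [5, 37]
BINARY_OP // → 5 // 37 = 0. Stack: [0]
STORE_FAST v → v=0. Stack: []
LOAD_CONST → push 6. Stack: [6]
LOAD_FAST v → push 0. Stack: [6, 0]
BINARY_OP + → 6 + 0 = 6. Stack: [6]
STORE_FAST m → m=6. Stack: []
LOAD_FAST_LOAD_FAST b,m → push 29,6. Stack: [29, 6]
BINARY_OP % → 29 % 6 = 5. Stack: [5]
STORE_FAST r → r=5. Stack: []
LOAD_FAST r → push 5. Stack: [5]
RETURN_VALUE → return 5.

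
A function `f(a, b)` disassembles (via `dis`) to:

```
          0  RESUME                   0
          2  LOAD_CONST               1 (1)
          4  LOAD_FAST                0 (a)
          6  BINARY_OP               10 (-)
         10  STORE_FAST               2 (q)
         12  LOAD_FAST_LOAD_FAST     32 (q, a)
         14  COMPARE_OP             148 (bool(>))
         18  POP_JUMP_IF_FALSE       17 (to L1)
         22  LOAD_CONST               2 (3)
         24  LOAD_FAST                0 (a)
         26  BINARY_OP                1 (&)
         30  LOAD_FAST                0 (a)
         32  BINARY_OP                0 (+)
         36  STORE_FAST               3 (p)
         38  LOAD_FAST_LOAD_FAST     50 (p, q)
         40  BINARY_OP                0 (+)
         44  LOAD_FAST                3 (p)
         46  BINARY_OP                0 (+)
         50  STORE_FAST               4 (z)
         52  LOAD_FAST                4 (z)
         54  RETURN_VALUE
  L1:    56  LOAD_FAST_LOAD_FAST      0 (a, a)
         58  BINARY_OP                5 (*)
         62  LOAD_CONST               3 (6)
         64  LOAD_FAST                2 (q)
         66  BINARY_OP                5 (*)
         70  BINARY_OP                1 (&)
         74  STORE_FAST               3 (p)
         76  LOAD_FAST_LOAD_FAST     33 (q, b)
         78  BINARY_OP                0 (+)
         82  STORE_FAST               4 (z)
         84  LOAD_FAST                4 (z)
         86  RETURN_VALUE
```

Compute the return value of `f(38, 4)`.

-33

LOAD_CONST → push 1. Stack: [1]
LOAD_FAST a → push 38. Stack: [1, 38]
BINARY_OP - → 1 - 38 = -37. Stack: [-37]
STORE_FAST q → q=-37. Stack: []
LOAD_FAST_LOAD_FAST q,a → push -37,38. Stack: [-37, 38]
COMPARE_OP bool(>) → -37 vs 38 = False. Stack: [False]
POP_JUMP_IF_FALSE → pop False; jump. Stack: []
LOAD_FAST_LOAD_FAST a,a → push 38,38. Stack: [38, 38]
BINARY_OP * → 38 * 38 = 1444. Stack: [1444]
LOAD_CONST → push 6. Stack: [1444, 6]
LOAD_FAST q → push -37. Stack: [1444, 6, -37]
BINARY_OP * → 6 * -37 = -222. Stack: [1444, -222]
BINARY_OP & → 1444 & -222 = 1312. Stack: [1312]
STORE_FAST p → p=1312. Stack: []
LOAD_FAST_LOAD_FAST q,b → push -37,4. Stack: [-37, 4]
BINARY_OP + → -37 + 4 = -33. Stack: [-33]
STORE_FAST z → z=-33. Stack: []
LOAD_FAST z → push -33. Stack: [-33]
RETURN_VALUE → return -33.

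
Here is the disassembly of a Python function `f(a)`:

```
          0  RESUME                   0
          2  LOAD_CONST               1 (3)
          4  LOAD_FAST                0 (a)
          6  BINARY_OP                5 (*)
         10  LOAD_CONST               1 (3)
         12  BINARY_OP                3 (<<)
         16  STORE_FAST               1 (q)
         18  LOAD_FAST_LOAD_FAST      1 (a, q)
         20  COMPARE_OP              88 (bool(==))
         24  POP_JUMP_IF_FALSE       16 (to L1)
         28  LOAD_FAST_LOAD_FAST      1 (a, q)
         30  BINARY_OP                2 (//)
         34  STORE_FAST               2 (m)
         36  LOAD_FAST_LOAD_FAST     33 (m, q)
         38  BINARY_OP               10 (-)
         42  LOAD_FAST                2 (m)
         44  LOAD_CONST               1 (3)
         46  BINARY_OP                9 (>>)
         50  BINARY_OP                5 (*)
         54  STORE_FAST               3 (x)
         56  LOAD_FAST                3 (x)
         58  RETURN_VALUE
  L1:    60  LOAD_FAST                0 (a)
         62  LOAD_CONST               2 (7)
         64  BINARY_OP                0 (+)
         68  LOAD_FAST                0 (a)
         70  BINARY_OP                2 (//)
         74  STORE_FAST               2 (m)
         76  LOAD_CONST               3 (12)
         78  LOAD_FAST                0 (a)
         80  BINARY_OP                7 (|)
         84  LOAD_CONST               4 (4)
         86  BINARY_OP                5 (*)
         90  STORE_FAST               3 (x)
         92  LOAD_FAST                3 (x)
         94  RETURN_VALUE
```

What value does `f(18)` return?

120

LOAD_CONST → push 3. Stack: [3]
LOAD_FAST a → push 18. Stack: [3, 18]
BINARY_OP * → 3 * 18 = 54. Stack: [54]
LOAD_CONST → push 3. Stack: [54, 3]
BINARY_OP << → 54 << 3 = 432. Stack: [432]
STORE_FAST q → q=432. Stack: []
LOAD_FAST_LOAD_FAST a,q → push 18,432. Stack: [18, 432]
COMPARE_OP bool(==) → 18 vs 432 = False. Stack: [False]
POP_JUMP_IF_FALSE → pop False; jump. Stack: []
LOAD_FAST a → push 18. Stack: [18]
LOAD_CONST → push 7. Stack: [18, 7]
BINARY_OP + → 18 + 7 = 25. Stack: [25]
LOAD_FAST a → push 18. Stack: [25, 18]
BINARY_OP // → 25 // 18 = 1. Stack: [1]
STORE_FAST m → m=1. Stack: []
LOAD_CONST → push 12. Stack: [12]
LOAD_FAST a → push 18. Stack: [12, 18]
BINARY_OP | → 12 | 18 = 30. Stack: [30]
LOAD_CONST → push 4. Stack: [30, 4]
BINARY_OP * → 30 * 4 = 120. Stack: [120]
STORE_FAST x → x=120. Stack: []
LOAD_FAST x → push 120. Stack: [120]
RETURN_VALUE → return 120.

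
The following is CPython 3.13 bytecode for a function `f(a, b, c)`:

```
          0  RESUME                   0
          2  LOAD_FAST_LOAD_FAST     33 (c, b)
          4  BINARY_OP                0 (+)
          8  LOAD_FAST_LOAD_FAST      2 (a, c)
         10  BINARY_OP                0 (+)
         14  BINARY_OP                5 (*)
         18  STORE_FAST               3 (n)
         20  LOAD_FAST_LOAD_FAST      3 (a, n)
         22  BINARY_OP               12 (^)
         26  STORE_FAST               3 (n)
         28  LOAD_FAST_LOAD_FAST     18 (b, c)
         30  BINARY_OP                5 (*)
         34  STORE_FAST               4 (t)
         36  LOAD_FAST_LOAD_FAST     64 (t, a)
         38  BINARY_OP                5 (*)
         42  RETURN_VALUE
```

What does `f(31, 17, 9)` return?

LOAD_FAST_LOAD_FAST c,b → push 9,17. Stack: [9, 17]
BINARY_OP + → 9 + 17 = 26. Stack: [26]
LOAD_FAST_LOAD_FAST a,c → push 31,9. Stack: [26, 31, 9]
BINARY_OP + → 31 + 9 = 40. Stack: [26, 40]
BINARY_OP * → 26 * 40 = 1040. Stack: [1040]
STORE_FAST n → n=1040. Stack: []
LOAD_FAST_LOAD_FAST a,n → push 31,1040. Stack: [31, 1040]
BINARY_OP ^ → 31 ^ 1040 = 1039. Stack: [1039]
STORE_FAST n → n=1039. Stack: []
LOAD_FAST_LOAD_FAST b,c → push 17,9. Stack: [17, 9]
BINARY_OP * → 17 * 9 = 153. Stack: [153]
STORE_FAST t → t=153. Stack: []
LOAD_FAST_LOAD_FAST t,a → push 153,31. Stack: [153, 31]
BINARY_OP * → 153 * 31 = 4743. Stack: [4743]
RETURN_VALUE → return 4743.

4743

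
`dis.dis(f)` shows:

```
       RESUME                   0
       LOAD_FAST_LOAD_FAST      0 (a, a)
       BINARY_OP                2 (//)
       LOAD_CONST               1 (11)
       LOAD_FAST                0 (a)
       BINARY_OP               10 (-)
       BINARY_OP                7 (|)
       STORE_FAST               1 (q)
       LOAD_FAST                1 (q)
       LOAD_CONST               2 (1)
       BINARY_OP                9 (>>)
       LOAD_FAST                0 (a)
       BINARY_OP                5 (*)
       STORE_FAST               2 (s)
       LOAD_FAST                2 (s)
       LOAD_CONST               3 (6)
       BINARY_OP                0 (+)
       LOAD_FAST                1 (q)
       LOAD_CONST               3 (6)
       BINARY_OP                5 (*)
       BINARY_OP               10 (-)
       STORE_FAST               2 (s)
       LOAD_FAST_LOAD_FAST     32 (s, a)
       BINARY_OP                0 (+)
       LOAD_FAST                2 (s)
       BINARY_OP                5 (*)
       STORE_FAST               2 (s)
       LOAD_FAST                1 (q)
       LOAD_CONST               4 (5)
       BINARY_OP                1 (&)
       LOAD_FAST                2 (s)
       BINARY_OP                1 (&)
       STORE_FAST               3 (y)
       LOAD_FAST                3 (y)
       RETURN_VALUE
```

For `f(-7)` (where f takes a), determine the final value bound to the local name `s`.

LOAD_FAST_LOAD_FAST a,a → push -7,-7. Stack: [-7, -7]
BINARY_OP // → -7 // -7 = 1. Stack: [1]
LOAD_CONST → push 11. Stack: [1, 11]
LOAD_FAST a → push -7. Stack: [1, 11, -7]
BINARY_OP - → 11 - -7 = 18. Stack: [1, 18]
BINARY_OP | → 1 | 18 = 19. Stack: [19]
STORE_FAST q → q=19. Stack: []
LOAD_FAST q → push 19. Stack: [19]
LOAD_CONST → push 1. Stack: [19, 1]
BINARY_OP >> → 19 >> 1 = 9. Stack: [9]
LOAD_FAST a → push -7. Stack: [9, -7]
BINARY_OP * → 9 * -7 = -63. Stack: [-63]
STORE_FAST s → s=-63. Stack: []
LOAD_FAST s → push -63. Stack: [-63]
LOAD_CONST → push 6. Stack: [-63, 6]
BINARY_OP + → -63 + 6 = -57. Stack: [-57]
LOAD_FAST q → push 19. Stack: [-57, 19]
LOAD_CONST → push 6. Stack: [-57, 19, 6]
BINARY_OP * → 19 * 6 = 114. Stack: [-57, 114]
BINARY_OP - → -57 - 114 = -171. Stack: [-171]
STORE_FAST s → s=-171. Stack: []
LOAD_FAST_LOAD_FAST s,a → push -171,-7. Stack: [-171, -7]
BINARY_OP + → -171 + -7 = -178. Stack: [-178]
LOAD_FAST s → push -171. Stack: [-178, -171]
BINARY_OP * → -178 * -171 = 30438. Stack: [30438]
STORE_FAST s → s=30438. Stack: []
LOAD_FAST q → push 19. Stack: [19]
LOAD_CONST → push 5. Stack: [19, 5]
BINARY_OP & → 19 & 5 = 1. Stack: [1]
LOAD_FAST s → push 30438. Stack: [1, 30438]
BINARY_OP & → 1 & 30438 = 0. Stack: [0]
STORE_FAST y → y=0. Stack: []
LOAD_FAST y → push 0. Stack: [0]
RETURN_VALUE → return 0.

30438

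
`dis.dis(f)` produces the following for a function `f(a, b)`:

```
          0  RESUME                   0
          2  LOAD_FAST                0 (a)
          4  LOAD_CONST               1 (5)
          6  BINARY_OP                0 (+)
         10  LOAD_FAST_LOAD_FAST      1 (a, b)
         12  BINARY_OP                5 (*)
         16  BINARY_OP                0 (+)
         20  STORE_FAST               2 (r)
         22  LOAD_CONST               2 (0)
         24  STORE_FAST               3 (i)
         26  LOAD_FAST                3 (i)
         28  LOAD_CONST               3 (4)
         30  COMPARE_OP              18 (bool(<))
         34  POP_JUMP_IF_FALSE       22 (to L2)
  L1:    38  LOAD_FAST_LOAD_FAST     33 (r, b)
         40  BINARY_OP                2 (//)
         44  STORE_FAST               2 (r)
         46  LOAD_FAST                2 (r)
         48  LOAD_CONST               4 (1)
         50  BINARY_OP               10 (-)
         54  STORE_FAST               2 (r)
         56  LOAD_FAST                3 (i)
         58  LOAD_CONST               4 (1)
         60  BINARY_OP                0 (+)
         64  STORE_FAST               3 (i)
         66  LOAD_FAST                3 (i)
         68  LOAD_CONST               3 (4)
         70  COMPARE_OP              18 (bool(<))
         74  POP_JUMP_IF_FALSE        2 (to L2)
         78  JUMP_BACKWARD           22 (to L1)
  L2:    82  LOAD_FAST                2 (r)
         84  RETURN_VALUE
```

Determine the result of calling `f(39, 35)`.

-2

LOAD_FAST a → push 39
LOAD_CONST → push 5
BINARY_OP + → 39 + 5 = 44
LOAD_FAST_LOAD_FAST a,b → push 39,35
BINARY_OP * → 39 * 35 = 1365
BINARY_OP + → 44 + 1365 = 1409
STORE_FAST r → r=1409
LOAD_CONST → push 0
STORE_FAST i → i=0
LOAD_FAST i → push 0
LOAD_CONST → push 4
COMPARE_OP bool(<) → 0 vs 4 = True
POP_JUMP_IF_FALSE → pop True; no jump
LOAD_FAST_LOAD_FAST r,b → push 1409,35
BINARY_OP // → 1409 // 35 = 40
STORE_FAST r → r=40
LOAD_FAST r → push 40
LOAD_CONST → push 1
BINARY_OP - → 40 - 1 = 39
STORE_FAST r → r=39
LOAD_FAST i → push 0
LOAD_CONST → push 1
BINARY_OP + → 0 + 1 = 1
STORE_FAST i → i=1
LOAD_FAST i → push 1
LOAD_CONST → push 4
COMPARE_OP bool(<) → 1 vs 4 = True
POP_JUMP_IF_FALSE → pop True; no jump
LOAD_FAST_LOAD_FAST r,b → push 39,35
BINARY_OP // → 39 // 35 = 1
STORE_FAST r → r=1
LOAD_FAST r → push 1
LOAD_CONST → push 1
BINARY_OP - → 1 - 1 = 0
STORE_FAST r → r=0
LOAD_FAST i → push 1
LOAD_CONST → push 1
BINARY_OP + → 1 + 1 = 2
STORE_FAST i → i=2
LOAD_FAST i → push 2
LOAD_CONST → push 4
COMPARE_OP bool(<) → 2 vs 4 = True
POP_JUMP_IF_FALSE → pop True; no jump
LOAD_FAST_LOAD_FAST r,b → push 0,35
BINARY_OP // → 0 // 35 = 0
STORE_FAST r → r=0
LOAD_FAST r → push 0
LOAD_CONST → push 1
BINARY_OP - → 0 - 1 = -1
STORE_FAST r → r=-1
LOAD_FAST i → push 2
LOAD_CONST → push 1
BINARY_OP + → 2 + 1 = 3
STORE_FAST i → i=3
LOAD_FAST i → push 3
LOAD_CONST → push 4
COMPARE_OP bool(<) → 3 vs 4 = True
POP_JUMP_IF_FALSE → pop True; no jump
LOAD_FAST_LOAD_FAST r,b → push -1,35
BINARY_OP // → -1 // 35 = -1
STORE_FAST r → r=-1
LOAD_FAST r → push -1
LOAD_CONST → push 1
BINARY_OP - → -1 - 1 = -2
STORE_FAST r → r=-2
LOAD_FAST i → push 3
LOAD_CONST → push 1
BINARY_OP + → 3 + 1 = 4
STORE_FAST i → i=4
LOAD_FAST i → push 4
LOAD_CONST → push 4
COMPARE_OP bool(<) → 4 vs 4 = False
POP_JUMP_IF_FALSE → pop False; jump
LOAD_FAST r → push -2
RETURN_VALUE → return -2.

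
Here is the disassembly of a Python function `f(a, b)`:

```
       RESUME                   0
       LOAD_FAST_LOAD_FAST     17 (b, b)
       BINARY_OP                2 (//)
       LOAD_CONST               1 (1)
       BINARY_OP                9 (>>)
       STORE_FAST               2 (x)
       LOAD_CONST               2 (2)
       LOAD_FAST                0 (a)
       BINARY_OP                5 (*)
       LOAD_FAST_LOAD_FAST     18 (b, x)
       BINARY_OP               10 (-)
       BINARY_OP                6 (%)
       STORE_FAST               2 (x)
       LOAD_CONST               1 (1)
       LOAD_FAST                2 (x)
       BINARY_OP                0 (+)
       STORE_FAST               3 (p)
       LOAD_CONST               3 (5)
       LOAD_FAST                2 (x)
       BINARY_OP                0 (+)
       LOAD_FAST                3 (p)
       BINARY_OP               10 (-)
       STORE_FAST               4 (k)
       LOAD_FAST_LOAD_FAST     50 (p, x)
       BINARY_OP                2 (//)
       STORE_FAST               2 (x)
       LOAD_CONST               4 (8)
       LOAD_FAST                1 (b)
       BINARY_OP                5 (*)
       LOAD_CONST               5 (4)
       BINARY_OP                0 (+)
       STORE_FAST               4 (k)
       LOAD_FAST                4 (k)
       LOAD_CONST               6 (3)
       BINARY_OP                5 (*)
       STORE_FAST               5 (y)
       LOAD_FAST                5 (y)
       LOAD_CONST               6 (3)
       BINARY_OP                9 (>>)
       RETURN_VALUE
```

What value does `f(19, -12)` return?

-35

LOAD_FAST_LOAD_FAST b,b → push -12,-12. Stack: [-12, -12]
BINARY_OP // → -12 // -12 = 1. Stack: [1]
LOAD_CONST → push 1. Stack: [1, 1]
BINARY_OP >> → 1 >> 1 = 0. Stack: [0]
STORE_FAST x → x=0. Stack: []
LOAD_CONST → push 2. Stack: [2]
LOAD_FAST a → push 19. Stack: [2, 19]
BINARY_OP * → 2 * 19 = 38. Stack: [38]
LOAD_FAST_LOAD_FAST b,x → push -12,0. Stack: [38, -12, 0]
BINARY_OP - → -12 - 0 = -12. Stack: [38, -12]
BINARY_OP % → 38 % -12 = -10. Stack: [-10]
STORE_FAST x → x=-10. Stack: []
LOAD_CONST → push 1. Stack: [1]
LOAD_FAST x → push -10. Stack: [1, -10]
BINARY_OP + → 1 + -10 = -9. Stack: [-9]
STORE_FAST p → p=-9. Stack: []
LOAD_CONST → push 5. Stack: [5]
LOAD_FAST x → push -10. Stack: [5, -10]
BINARY_OP + → 5 + -10 = -5. Stack: [-5]
LOAD_FAST p → push -9. Stack: [-5, -9]
BINARY_OP - → -5 - -9 = 4. Stack: [4]
STORE_FAST k → k=4. Stack: []
LOAD_FAST_LOAD_FAST p,x → push -9,-10. Stack: [-9, -10]
BINARY_OP // → -9 // -10 = 0. Stack: [0]
STORE_FAST x → x=0. Stack: []
LOAD_CONST → push 8. Stack: [8]
LOAD_FAST b → push -12. Stack: [8, -12]
BINARY_OP * → 8 * -12 = -96. Stack: [-96]
LOAD_CONST → push 4. Stack: [-96, 4]
BINARY_OP + → -96 + 4 = -92. Stack: [-92]
STORE_FAST k → k=-92. Stack: []
LOAD_FAST k → push -92. Stack: [-92]
LOAD_CONST → push 3. Stack: [-92, 3]
BINARY_OP * → -92 * 3 = -276. Stack: [-276]
STORE_FAST y → y=-276. Stack: []
LOAD_FAST y → push -276. Stack: [-276]
LOAD_CONST → push 3. Stack: [-276, 3]
BINARY_OP >> → -276 >> 3 = -35. Stack: [-35]
RETURN_VALUE → return -35.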